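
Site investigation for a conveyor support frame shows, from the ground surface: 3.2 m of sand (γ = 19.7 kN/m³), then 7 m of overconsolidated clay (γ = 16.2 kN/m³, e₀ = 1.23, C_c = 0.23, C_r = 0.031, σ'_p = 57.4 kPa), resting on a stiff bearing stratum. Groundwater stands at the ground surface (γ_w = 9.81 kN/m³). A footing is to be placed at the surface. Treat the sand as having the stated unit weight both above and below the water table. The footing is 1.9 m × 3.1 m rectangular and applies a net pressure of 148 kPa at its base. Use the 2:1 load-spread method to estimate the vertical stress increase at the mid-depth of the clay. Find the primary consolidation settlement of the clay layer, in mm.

Mid-depth of clay below the ground surface: z = 3.2 + 7/2 = 6.7 m.
Total vertical stress at mid-clay: σ_v = 19.7×3.2 + 16.2×3.5 = 119.74 kPa.
Pore pressure: u = 9.81×(6.7 − 0) = 65.727 kPa.
Initial effective stress: σ'_0 = σ_v − u = 119.74 − 65.727 = 54.013 kPa.
Stress increase at mid-clay by the 2:1 spreading method:
Δσ = qBL/((B+z)(L+z)) = 148×1.9×3.1/((1.9+6.7)(3.1+6.7)) = 10.343 kPa
Final effective stress: σ'_f = 54.013 + 10.343 = 64.356 kPa.
σ'_f = 64.356 > σ'_p = 57.4 kPa, so the stress path crosses the preconsolidation pressure — recompression up to σ'_p, then virgin compression beyond:
S_c = H/(1+e₀)·[C_r·log₁₀(σ'_p/σ'_0) + C_c·log₁₀(σ'_f/σ'_p)]
    = 7/2.23 × [0.031×log₁₀(57.4/54.013) + 0.23×log₁₀(64.356/57.4)]
    = 3.139 × [0.00081882 + 0.011426] = 0.03844 m

S_c ≈ 38.4 mm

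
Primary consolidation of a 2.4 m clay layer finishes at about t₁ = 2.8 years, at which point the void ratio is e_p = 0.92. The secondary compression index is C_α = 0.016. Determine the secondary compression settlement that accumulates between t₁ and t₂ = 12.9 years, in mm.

Secondary compression: S_s = C_α·H/(1+e_p)·log₁₀(t₂/t₁)
S_s = 0.016×2.4/(1+0.92)×log₁₀(12.9/2.8)
    = 0.02 × 0.6634 = 0.01327 m

S_s ≈ 13.3 mm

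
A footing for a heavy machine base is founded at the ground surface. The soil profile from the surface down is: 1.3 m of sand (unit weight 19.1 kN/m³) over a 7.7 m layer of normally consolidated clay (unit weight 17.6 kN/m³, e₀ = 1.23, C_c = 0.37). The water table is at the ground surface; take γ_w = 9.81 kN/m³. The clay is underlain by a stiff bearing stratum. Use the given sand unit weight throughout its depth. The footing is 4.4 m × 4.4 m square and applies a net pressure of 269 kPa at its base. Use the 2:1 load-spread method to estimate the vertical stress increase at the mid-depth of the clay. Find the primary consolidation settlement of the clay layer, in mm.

S_c ≈ 476 mm

Mid-depth of clay below the ground surface: z = 1.3 + 7.7/2 = 5.15 m.
Total vertical stress at mid-clay: σ_v = 19.1×1.3 + 17.6×3.85 = 92.59 kPa.
Pore pressure: u = 9.81×(5.15 − 0) = 50.522 kPa.
Initial effective stress: σ'_0 = σ_v − u = 92.59 − 50.522 = 42.068 kPa.
Stress increase at mid-clay by the 2:1 spreading method:
Δσ = qBL/((B+z)(L+z)) = 269×4.4×4.4/((4.4+5.15)(4.4+5.15)) = 57.102 kPa
Final effective stress: σ'_f = σ'_0 + Δσ = 42.068 + 57.102 = 99.17 kPa.
Normally consolidated clay, so the full stress increment lies on the virgin compression line:
S_c = C_c·H/(1+e₀)·log₁₀(σ'_f/σ'_0) = 0.37×7.7/(1+1.23)×log₁₀(99.17/42.068)
    = 1.2776 × 0.37243 = 0.4758 m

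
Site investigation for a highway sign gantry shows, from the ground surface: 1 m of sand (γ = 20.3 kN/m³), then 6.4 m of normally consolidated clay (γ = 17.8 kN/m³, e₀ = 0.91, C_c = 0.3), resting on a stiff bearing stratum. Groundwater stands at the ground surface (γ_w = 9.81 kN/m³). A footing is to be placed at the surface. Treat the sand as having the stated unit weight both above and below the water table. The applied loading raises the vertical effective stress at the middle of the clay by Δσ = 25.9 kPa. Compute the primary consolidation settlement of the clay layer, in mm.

S_c ≈ 236 mm

Mid-depth of clay below the ground surface: z = 1 + 6.4/2 = 4.2 m.
Total vertical stress at mid-clay: σ_v = 20.3×1 + 17.8×3.2 = 77.26 kPa.
Pore pressure: u = 9.81×(4.2 − 0) = 41.202 kPa.
Initial effective stress: σ'_0 = σ_v − u = 77.26 − 41.202 = 36.058 kPa.
Final effective stress: σ'_f = σ'_0 + Δσ = 36.058 + 25.9 = 61.958 kPa.
Normally consolidated clay, so the full stress increment lies on the virgin compression line:
S_c = C_c·H/(1+e₀)·log₁₀(σ'_f/σ'_0) = 0.3×6.4/(1+0.91)×log₁₀(61.958/36.058)
    = 1.0052 × 0.2351 = 0.2363 m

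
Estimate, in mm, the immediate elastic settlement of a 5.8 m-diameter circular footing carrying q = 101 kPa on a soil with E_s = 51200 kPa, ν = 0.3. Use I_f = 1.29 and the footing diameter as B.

S_e ≈ 13.4 mm

Immediate (elastic) settlement: S_e = q·B·(1−ν²)/E_s · I_f.
S_e = 101 × 5.8 × (1 − 0.3²) / 51200 × 1.29
    = 101 × 5.8 × 0.91 / 51200 × 1.29
    = 0.01343 m = 13.43 mm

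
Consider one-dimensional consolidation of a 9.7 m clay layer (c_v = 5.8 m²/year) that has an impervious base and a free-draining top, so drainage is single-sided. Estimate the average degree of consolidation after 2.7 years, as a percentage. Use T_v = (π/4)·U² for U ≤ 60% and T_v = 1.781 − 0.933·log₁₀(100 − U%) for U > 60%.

U ≈ 46 %

Drainage path length: H_d = H = 9.7 m (single drainage).
T_v = c_v·t/H_d² = 5.8×2.7/9.7² = 0.16644.
T_v = 0.16644 corresponds to the U ≤ 60% branch:
U = √(4T_v/π) = 0.4603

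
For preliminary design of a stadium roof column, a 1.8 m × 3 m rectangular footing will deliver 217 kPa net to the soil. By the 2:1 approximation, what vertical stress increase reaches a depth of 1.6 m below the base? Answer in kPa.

Δσ_z ≈ 74.9 kPa

By the 2:1 method the load spreads at 1 horizontal : 2 vertical, so at depth z the loaded area has grown by z in each plan dimension:
Δσ = qBL/((B+z)(L+z)) = 217×1.8×3/((1.8+1.6)(3+1.6)) = 74.923 kPa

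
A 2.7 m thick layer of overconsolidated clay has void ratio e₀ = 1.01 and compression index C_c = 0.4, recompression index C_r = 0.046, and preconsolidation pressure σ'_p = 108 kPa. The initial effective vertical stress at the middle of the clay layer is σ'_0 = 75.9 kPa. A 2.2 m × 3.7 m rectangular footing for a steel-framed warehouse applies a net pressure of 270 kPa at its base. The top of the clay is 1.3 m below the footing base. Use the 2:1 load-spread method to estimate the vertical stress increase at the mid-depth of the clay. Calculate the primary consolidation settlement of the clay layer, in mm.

S_c ≈ 81.8 mm

Mid-depth of clay below the footing base: z = 1.3 + 2.7/2 = 2.65 m.
Stress increase at mid-clay by the 2:1 spreading method:
Δσ = qBL/((B+z)(L+z)) = 270×2.2×3.7/((2.2+2.65)(3.7+2.65)) = 71.363 kPa
Final effective stress: σ'_f = 75.9 + 71.363 = 147.26 kPa.
σ'_f = 147.26 > σ'_p = 108 kPa, so the stress path crosses the preconsolidation pressure — recompression up to σ'_p, then virgin compression beyond:
S_c = H/(1+e₀)·[C_r·log₁₀(σ'_p/σ'_0) + C_c·log₁₀(σ'_f/σ'_p)]
    = 2.7/2.01 × [0.046×log₁₀(108/75.9) + 0.4×log₁₀(147.26/108)]
    = 1.3433 × [0.0070464 + 0.053864] = 0.08182 m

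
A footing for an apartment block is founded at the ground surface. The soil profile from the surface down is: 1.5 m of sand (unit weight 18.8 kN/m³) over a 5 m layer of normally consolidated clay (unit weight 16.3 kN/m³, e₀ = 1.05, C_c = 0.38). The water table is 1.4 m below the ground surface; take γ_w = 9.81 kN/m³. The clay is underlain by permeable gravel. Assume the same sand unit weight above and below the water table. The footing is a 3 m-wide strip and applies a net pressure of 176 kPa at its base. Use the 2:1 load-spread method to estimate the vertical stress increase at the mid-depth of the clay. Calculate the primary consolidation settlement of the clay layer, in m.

Mid-depth of clay below the ground surface: z = 1.5 + 5/2 = 4 m.
Total vertical stress at mid-clay: σ_v = 18.8×1.5 + 16.3×2.5 = 68.95 kPa.
Pore pressure: u = 9.81×(4 − 1.4) = 25.506 kPa.
Initial effective stress: σ'_0 = σ_v − u = 68.95 − 25.506 = 43.444 kPa.
Stress increase at mid-clay by the 2:1 spreading method:
Δσ = qB/(B+z) = 176×3/(3+4) = 75.429 kPa
Final effective stress: σ'_f = σ'_0 + Δσ = 43.444 + 75.429 = 118.87 kPa.
Normally consolidated clay, so the full stress increment lies on the virgin compression line:
S_c = C_c·H/(1+e₀)·log₁₀(σ'_f/σ'_0) = 0.38×5/(1+1.05)×log₁₀(118.87/43.444)
    = 0.92683 × 0.43714 = 0.4052 m

S_c ≈ 0.405 m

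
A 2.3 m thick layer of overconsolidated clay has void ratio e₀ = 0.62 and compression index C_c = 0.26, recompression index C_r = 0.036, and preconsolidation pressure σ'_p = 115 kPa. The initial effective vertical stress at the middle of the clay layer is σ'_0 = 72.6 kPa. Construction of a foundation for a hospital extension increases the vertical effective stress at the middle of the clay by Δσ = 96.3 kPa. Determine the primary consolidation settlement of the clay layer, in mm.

S_c ≈ 71.8 mm

Final effective stress: σ'_f = 72.6 + 96.3 = 168.9 kPa.
σ'_f = 168.9 > σ'_p = 115 kPa, so the stress path crosses the preconsolidation pressure — recompression up to σ'_p, then virgin compression beyond:
S_c = H/(1+e₀)·[C_r·log₁₀(σ'_p/σ'_0) + C_c·log₁₀(σ'_f/σ'_p)]
    = 2.3/1.62 × [0.036×log₁₀(115/72.6) + 0.26×log₁₀(168.9/115)]
    = 1.4198 × [0.0071914 + 0.043402] = 0.07183 m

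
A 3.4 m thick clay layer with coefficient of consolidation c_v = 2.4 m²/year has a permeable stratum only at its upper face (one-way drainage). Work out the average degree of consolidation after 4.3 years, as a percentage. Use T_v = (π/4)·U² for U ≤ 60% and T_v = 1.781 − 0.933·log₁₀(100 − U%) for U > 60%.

U ≈ 91 %

Drainage path length: H_d = H = 3.4 m (single drainage).
T_v = c_v·t/H_d² = 2.4×4.3/3.4² = 0.89273.
T_v = 0.89273 corresponds to the U > 60% branch:
U = 1 − 10^((1.781 − T_v)/0.933)/100 = 0.9105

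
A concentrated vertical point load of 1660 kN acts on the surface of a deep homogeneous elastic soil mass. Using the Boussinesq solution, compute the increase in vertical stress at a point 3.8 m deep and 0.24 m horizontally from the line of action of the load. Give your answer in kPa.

Δσ_z ≈ 54.3 kPa

Boussinesq vertical stress below a point load on an elastic half-space:
Δσ_z = 3P/(2πz²) · [1 + (r/z)²]^(−5/2)
r/z = 0.24/3.8 = 0.063158; [1+(r/z)²]^(−5/2) = 0.9901.
Δσ_z = 3×1660/(2π×3.8²) × 0.9901 = 54.889 × 0.9901 = 54.35 kPa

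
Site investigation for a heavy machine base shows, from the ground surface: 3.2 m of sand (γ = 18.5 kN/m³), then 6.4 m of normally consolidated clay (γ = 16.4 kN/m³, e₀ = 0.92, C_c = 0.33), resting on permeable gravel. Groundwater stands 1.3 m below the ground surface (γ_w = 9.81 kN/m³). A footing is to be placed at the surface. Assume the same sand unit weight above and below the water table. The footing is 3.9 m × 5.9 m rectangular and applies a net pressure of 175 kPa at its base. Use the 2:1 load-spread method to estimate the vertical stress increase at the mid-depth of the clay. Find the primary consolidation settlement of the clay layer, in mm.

S_c ≈ 199 mm

Mid-depth of clay below the ground surface: z = 3.2 + 6.4/2 = 6.4 m.
Total vertical stress at mid-clay: σ_v = 18.5×3.2 + 16.4×3.2 = 111.68 kPa.
Pore pressure: u = 9.81×(6.4 − 1.3) = 50.031 kPa.
Initial effective stress: σ'_0 = σ_v − u = 111.68 − 50.031 = 61.649 kPa.
Stress increase at mid-clay by the 2:1 spreading method:
Δσ = qBL/((B+z)(L+z)) = 175×3.9×5.9/((3.9+6.4)(5.9+6.4)) = 31.784 kPa
Final effective stress: σ'_f = σ'_0 + Δσ = 61.649 + 31.784 = 93.433 kPa.
Normally consolidated clay, so the full stress increment lies on the virgin compression line:
S_c = C_c·H/(1+e₀)·log₁₀(σ'_f/σ'_0) = 0.33×6.4/(1+0.92)×log₁₀(93.433/61.649)
    = 1.1 × 0.18057 = 0.1986 m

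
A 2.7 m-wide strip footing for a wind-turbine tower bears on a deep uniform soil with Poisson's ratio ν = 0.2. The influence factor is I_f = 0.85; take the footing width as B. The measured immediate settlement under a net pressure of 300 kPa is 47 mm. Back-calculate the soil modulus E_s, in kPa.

S_e = q·B·(1−ν²)/E_s · I_f  ⇒  E_s = q·B·(1−ν²)·I_f / S_e.
E_s = 300 × 2.7 × 0.96 × 0.85 / 0.047 = 14060 kPa

E_s ≈ 14100 kPa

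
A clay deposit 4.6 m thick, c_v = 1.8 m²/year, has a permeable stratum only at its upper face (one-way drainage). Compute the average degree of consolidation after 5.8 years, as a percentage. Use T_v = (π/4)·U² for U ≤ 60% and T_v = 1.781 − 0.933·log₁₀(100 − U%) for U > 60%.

Drainage path length: H_d = H = 4.6 m (single drainage).
T_v = c_v·t/H_d² = 1.8×5.8/4.6² = 0.49338.
T_v = 0.49338 corresponds to the U > 60% branch:
U = 1 − 10^((1.781 − T_v)/0.933)/100 = 0.7601

U ≈ 76 %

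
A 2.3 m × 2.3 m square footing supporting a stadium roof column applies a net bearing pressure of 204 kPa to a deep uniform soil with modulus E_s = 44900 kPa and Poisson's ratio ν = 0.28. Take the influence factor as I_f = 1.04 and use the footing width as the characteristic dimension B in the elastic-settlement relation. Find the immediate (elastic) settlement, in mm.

Immediate (elastic) settlement: S_e = q·B·(1−ν²)/E_s · I_f.
S_e = 204 × 2.3 × (1 − 0.28²) / 44900 × 1.04
    = 204 × 2.3 × 0.9216 / 44900 × 1.04
    = 0.01002 m = 10.02 mm

S_e ≈ 10 mm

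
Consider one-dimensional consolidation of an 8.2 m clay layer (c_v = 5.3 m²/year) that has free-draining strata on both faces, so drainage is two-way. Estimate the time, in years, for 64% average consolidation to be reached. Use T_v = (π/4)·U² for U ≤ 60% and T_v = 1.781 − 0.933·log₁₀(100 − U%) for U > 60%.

Drainage path length: H_d = H/2 = 4.1 m (double drainage).
U > 60%: T_v = 1.781 − 0.933·log₁₀(100 − 64) = 0.32897.
t = T_v·H_d²/c_v = 0.32897×4.1²/5.3 = 1.043 years.

t ≈ 1.04 years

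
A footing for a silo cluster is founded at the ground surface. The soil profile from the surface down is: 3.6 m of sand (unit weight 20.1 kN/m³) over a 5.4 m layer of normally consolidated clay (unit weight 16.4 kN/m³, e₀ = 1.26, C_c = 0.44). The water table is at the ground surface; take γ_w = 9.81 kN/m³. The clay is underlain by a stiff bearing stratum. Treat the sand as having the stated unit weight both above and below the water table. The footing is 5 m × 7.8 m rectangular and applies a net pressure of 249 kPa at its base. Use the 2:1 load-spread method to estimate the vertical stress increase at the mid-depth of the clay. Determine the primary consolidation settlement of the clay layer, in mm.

S_c ≈ 341 mm

Mid-depth of clay below the ground surface: z = 3.6 + 5.4/2 = 6.3 m.
Total vertical stress at mid-clay: σ_v = 20.1×3.6 + 16.4×2.7 = 116.64 kPa.
Pore pressure: u = 9.81×(6.3 − 0) = 61.803 kPa.
Initial effective stress: σ'_0 = σ_v − u = 116.64 − 61.803 = 54.837 kPa.
Stress increase at mid-clay by the 2:1 spreading method:
Δσ = qBL/((B+z)(L+z)) = 249×5×7.8/((5+6.3)(7.8+6.3)) = 60.949 kPa
Final effective stress: σ'_f = σ'_0 + Δσ = 54.837 + 60.949 = 115.79 kPa.
Normally consolidated clay, so the full stress increment lies on the virgin compression line:
S_c = C_c·H/(1+e₀)·log₁₀(σ'_f/σ'_0) = 0.44×5.4/(1+1.26)×log₁₀(115.79/54.837)
    = 1.0513 × 0.3246 = 0.3413 m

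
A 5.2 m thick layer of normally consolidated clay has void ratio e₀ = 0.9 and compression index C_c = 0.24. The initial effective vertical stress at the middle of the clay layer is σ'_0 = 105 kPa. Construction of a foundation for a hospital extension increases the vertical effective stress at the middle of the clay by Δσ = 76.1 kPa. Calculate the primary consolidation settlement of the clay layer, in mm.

S_c ≈ 155 mm

Final effective stress: σ'_f = σ'_0 + Δσ = 105 + 76.1 = 181.1 kPa.
Normally consolidated clay, so the full stress increment lies on the virgin compression line:
S_c = C_c·H/(1+e₀)·log₁₀(σ'_f/σ'_0) = 0.24×5.2/(1+0.9)×log₁₀(181.1/105)
    = 0.65684 × 0.23673 = 0.1555 m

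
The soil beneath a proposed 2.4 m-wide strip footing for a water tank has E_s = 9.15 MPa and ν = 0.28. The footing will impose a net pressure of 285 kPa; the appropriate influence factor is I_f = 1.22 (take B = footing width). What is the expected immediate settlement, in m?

S_e ≈ 0.084 m

Immediate (elastic) settlement: S_e = q·B·(1−ν²)/E_s · I_f.
E_s = 9.15 MPa = 9150 kPa.
S_e = 285 × 2.4 × (1 − 0.28²) / 9150 × 1.22
    = 285 × 2.4 × 0.9216 / 9150 × 1.22
    = 0.08405 m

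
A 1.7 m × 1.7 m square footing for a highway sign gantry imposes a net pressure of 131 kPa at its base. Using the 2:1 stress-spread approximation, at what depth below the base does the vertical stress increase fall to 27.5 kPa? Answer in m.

z ≈ 2.01 m

2:1 spreading — at depth z the loaded area has grown by z in each plan dimension:
qB²/(B+z)² = Δσ_z ⇒ z = B(√(q/Δσ_z) − 1) = 1.7×(√(131/27.5) − 1) = 2.01 m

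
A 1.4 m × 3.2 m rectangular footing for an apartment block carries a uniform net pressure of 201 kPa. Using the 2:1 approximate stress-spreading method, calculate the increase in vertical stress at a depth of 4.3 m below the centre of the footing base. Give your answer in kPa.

Δσ_z ≈ 21.1 kPa

By the 2:1 method the load spreads at 1 horizontal : 2 vertical, so at depth z the loaded area has grown by z in each plan dimension:
Δσ = qBL/((B+z)(L+z)) = 201×1.4×3.2/((1.4+4.3)(3.2+4.3)) = 21.064 kPa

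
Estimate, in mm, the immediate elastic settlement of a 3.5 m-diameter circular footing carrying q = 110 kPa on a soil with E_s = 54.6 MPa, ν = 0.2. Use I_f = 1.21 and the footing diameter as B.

S_e ≈ 8.19 mm

Immediate (elastic) settlement: S_e = q·B·(1−ν²)/E_s · I_f.
E_s = 54.6 MPa = 54600 kPa.
S_e = 110 × 3.5 × (1 − 0.2²) / 54600 × 1.21
    = 110 × 3.5 × 0.96 / 54600 × 1.21
    = 0.008191 m = 8.191 mm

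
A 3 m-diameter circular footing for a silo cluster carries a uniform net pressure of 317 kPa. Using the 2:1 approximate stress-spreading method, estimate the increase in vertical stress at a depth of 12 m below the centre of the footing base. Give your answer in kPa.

Δσ_z ≈ 12.7 kPa

By the 2:1 method the load spreads at 1 horizontal : 2 vertical, so at depth z the loaded area has grown by z in each plan dimension:
Δσ ≈ qD²/(D+z)² = 317×3²/(3+12)² = 12.68 kPa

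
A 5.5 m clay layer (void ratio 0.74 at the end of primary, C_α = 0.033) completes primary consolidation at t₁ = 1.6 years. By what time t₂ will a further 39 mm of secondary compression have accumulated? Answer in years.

t₂ ≈ 3.78 years

S_s = C_α·H/(1+e_p)·log₁₀(t₂/t₁) ⇒ log₁₀(t₂/t₁) = S_s·(1+e_p)/(C_α·H).
log₁₀(t₂/t₁) = 0.039 × (1+0.74) / (0.033×5.5) = 0.3739
t₂ = t₁ × 10^0.3739 = 1.6 × 2.365 = 3.784 years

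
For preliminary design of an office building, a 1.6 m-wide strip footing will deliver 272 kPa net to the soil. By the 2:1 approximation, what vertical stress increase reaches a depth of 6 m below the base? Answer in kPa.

By the 2:1 method the load spreads at 1 horizontal : 2 vertical, so at depth z the loaded area has grown by z in each plan dimension:
Δσ = qB/(B+z) = 272×1.6/(1.6+6) = 57.263 kPa

Δσ_z ≈ 57.3 kPa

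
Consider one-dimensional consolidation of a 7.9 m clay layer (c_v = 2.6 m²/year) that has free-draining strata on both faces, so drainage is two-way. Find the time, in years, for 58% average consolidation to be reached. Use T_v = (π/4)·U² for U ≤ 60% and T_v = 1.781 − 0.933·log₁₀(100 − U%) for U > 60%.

t ≈ 1.59 years

Drainage path length: H_d = H/2 = 3.95 m (double drainage).
U ≤ 60%: T_v = (π/4)·U² = (π/4)×0.58² = 0.26421.
t = T_v·H_d²/c_v = 0.26421×3.95²/2.6 = 1.586 years.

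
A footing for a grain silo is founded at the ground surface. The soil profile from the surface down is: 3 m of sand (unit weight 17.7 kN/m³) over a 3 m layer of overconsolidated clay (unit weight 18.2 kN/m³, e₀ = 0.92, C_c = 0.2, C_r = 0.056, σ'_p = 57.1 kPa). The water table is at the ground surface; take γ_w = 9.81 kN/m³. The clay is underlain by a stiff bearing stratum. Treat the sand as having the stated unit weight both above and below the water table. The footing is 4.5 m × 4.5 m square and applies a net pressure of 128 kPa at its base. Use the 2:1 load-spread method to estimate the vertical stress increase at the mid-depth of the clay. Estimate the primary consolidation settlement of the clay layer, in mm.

Mid-depth of clay below the ground surface: z = 3 + 3/2 = 4.5 m.
Total vertical stress at mid-clay: σ_v = 17.7×3 + 18.2×1.5 = 80.4 kPa.
Pore pressure: u = 9.81×(4.5 − 0) = 44.145 kPa.
Initial effective stress: σ'_0 = σ_v − u = 80.4 − 44.145 = 36.255 kPa.
Stress increase at mid-clay by the 2:1 spreading method:
Δσ = qBL/((B+z)(L+z)) = 128×4.5×4.5/((4.5+4.5)(4.5+4.5)) = 32 kPa
Final effective stress: σ'_f = 36.255 + 32 = 68.255 kPa.
σ'_f = 68.255 > σ'_p = 57.1 kPa, so the stress path crosses the preconsolidation pressure — recompression up to σ'_p, then virgin compression beyond:
S_c = H/(1+e₀)·[C_r·log₁₀(σ'_p/σ'_0) + C_c·log₁₀(σ'_f/σ'_p)]
    = 3/1.92 × [0.056×log₁₀(57.1/36.255) + 0.2×log₁₀(68.255/57.1)]
    = 1.5625 × [0.011047 + 0.0155] = 0.04148 m

S_c ≈ 41.5 mm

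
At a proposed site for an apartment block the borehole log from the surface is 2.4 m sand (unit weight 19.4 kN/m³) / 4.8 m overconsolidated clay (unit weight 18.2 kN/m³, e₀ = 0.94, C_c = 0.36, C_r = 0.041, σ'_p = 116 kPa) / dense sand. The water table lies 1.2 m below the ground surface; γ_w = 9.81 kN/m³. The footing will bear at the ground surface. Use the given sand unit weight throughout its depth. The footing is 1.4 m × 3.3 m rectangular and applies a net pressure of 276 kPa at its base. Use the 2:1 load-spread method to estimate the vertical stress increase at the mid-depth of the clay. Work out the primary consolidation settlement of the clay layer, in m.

S_c ≈ 0.0167 m

Mid-depth of clay below the ground surface: z = 2.4 + 4.8/2 = 4.8 m.
Total vertical stress at mid-clay: σ_v = 19.4×2.4 + 18.2×2.4 = 90.24 kPa.
Pore pressure: u = 9.81×(4.8 − 1.2) = 35.316 kPa.
Initial effective stress: σ'_0 = σ_v − u = 90.24 − 35.316 = 54.924 kPa.
Stress increase at mid-clay by the 2:1 spreading method:
Δσ = qBL/((B+z)(L+z)) = 276×1.4×3.3/((1.4+4.8)(3.3+4.8)) = 25.391 kPa
Final effective stress: σ'_f = 54.924 + 25.391 = 80.315 kPa.
σ'_f = 80.315 ≤ σ'_p = 116 kPa, so the clay remains overconsolidated and only the recompression index applies:
S_c = C_r·H/(1+e₀)·log₁₀(σ'_f/σ'_0) = 0.041×4.8/1.94×log₁₀(80.315/54.924)
    = 0.10144 × 0.16503 = 0.01674 m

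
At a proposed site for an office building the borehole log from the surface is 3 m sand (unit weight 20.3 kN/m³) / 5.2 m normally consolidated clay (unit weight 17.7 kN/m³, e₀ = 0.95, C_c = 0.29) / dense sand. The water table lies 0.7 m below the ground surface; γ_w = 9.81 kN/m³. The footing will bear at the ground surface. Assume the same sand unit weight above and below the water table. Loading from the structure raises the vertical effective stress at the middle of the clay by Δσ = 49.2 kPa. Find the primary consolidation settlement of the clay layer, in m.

Mid-depth of clay below the ground surface: z = 3 + 5.2/2 = 5.6 m.
Total vertical stress at mid-clay: σ_v = 20.3×3 + 17.7×2.6 = 106.92 kPa.
Pore pressure: u = 9.81×(5.6 − 0.7) = 48.069 kPa.
Initial effective stress: σ'_0 = σ_v − u = 106.92 − 48.069 = 58.851 kPa.
Final effective stress: σ'_f = σ'_0 + Δσ = 58.851 + 49.2 = 108.05 kPa.
Normally consolidated clay, so the full stress increment lies on the virgin compression line:
S_c = C_c·H/(1+e₀)·log₁₀(σ'_f/σ'_0) = 0.29×5.2/(1+0.95)×log₁₀(108.05/58.851)
    = 0.77333 × 0.26387 = 0.2041 m

S_c ≈ 0.204 m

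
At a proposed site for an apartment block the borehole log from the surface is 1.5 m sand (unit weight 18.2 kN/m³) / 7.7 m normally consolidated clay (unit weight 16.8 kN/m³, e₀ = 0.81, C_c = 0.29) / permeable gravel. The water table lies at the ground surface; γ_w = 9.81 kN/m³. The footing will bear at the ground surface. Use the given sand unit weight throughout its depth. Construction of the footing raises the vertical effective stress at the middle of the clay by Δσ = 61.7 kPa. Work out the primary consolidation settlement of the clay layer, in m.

S_c ≈ 0.504 m

Mid-depth of clay below the ground surface: z = 1.5 + 7.7/2 = 5.35 m.
Total vertical stress at mid-clay: σ_v = 18.2×1.5 + 16.8×3.85 = 91.98 kPa.
Pore pressure: u = 9.81×(5.35 − 0) = 52.483 kPa.
Initial effective stress: σ'_0 = σ_v − u = 91.98 − 52.483 = 39.497 kPa.
Final effective stress: σ'_f = σ'_0 + Δσ = 39.497 + 61.7 = 101.2 kPa.
Normally consolidated clay, so the full stress increment lies on the virgin compression line:
S_c = C_c·H/(1+e₀)·log₁₀(σ'_f/σ'_0) = 0.29×7.7/(1+0.81)×log₁₀(101.2/39.497)
    = 1.2337 × 0.40862 = 0.5041 m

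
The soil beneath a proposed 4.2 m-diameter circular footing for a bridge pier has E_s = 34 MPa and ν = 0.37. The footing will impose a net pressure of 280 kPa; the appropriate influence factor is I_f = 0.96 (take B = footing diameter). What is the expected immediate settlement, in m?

Immediate (elastic) settlement: S_e = q·B·(1−ν²)/E_s · I_f.
E_s = 34 MPa = 34000 kPa.
S_e = 280 × 4.2 × (1 − 0.37²) / 34000 × 0.96
    = 280 × 4.2 × 0.8631 / 34000 × 0.96
    = 0.02866 m

S_e ≈ 0.0287 m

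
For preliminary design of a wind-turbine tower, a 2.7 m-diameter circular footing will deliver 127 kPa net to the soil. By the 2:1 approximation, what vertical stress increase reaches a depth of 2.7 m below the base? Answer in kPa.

Δσ_z ≈ 31.8 kPa

By the 2:1 method the load spreads at 1 horizontal : 2 vertical, so at depth z the loaded area has grown by z in each plan dimension:
Δσ ≈ qD²/(D+z)² = 127×2.7²/(2.7+2.7)² = 31.75 kPa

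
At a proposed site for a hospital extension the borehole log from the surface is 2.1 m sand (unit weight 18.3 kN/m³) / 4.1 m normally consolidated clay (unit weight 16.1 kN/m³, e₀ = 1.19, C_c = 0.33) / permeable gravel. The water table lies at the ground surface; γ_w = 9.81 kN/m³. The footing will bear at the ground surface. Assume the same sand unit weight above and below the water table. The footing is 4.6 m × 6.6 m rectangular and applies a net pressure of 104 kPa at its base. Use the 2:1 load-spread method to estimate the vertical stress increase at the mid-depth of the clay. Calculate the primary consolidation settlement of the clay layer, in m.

S_c ≈ 0.198 m

Mid-depth of clay below the ground surface: z = 2.1 + 4.1/2 = 4.15 m.
Total vertical stress at mid-clay: σ_v = 18.3×2.1 + 16.1×2.05 = 71.435 kPa.
Pore pressure: u = 9.81×(4.15 − 0) = 40.712 kPa.
Initial effective stress: σ'_0 = σ_v − u = 71.435 − 40.712 = 30.723 kPa.
Stress increase at mid-clay by the 2:1 spreading method:
Δσ = qBL/((B+z)(L+z)) = 104×4.6×6.6/((4.6+4.15)(6.6+4.15)) = 33.567 kPa
Final effective stress: σ'_f = σ'_0 + Δσ = 30.723 + 33.567 = 64.29 kPa.
Normally consolidated clay, so the full stress increment lies on the virgin compression line:
S_c = C_c·H/(1+e₀)·log₁₀(σ'_f/σ'_0) = 0.33×4.1/(1+1.19)×log₁₀(64.29/30.723)
    = 0.61781 × 0.32068 = 0.1981 m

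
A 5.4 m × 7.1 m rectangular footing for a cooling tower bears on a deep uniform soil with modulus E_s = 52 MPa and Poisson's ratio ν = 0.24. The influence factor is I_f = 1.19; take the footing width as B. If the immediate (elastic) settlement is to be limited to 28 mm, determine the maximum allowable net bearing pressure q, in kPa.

E_s = 52 MPa = 52000 kPa.
S_e = q·B·(1−ν²)/E_s · I_f  ⇒  q = S_e·E_s / (B·(1−ν²)·I_f).
q = 0.028 × 52000 / (5.4 × 0.9424 × 1.19) = 240.4 kPa

q ≈ 240 kPa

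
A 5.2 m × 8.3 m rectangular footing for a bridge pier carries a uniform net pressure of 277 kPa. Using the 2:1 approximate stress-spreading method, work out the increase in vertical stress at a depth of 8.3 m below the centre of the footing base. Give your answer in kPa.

By the 2:1 method the load spreads at 1 horizontal : 2 vertical, so at depth z the loaded area has grown by z in each plan dimension:
Δσ = qBL/((B+z)(L+z)) = 277×5.2×8.3/((5.2+8.3)(8.3+8.3)) = 53.348 kPa

Δσ_z ≈ 53.3 kPa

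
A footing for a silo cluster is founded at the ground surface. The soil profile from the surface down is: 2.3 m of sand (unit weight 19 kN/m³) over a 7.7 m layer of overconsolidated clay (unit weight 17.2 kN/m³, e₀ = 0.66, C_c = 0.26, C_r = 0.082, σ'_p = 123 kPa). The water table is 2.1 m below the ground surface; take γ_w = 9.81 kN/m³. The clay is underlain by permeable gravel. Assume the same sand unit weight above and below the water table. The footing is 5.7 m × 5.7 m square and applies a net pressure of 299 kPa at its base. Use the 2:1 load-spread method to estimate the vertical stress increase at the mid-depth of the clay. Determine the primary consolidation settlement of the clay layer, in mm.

Mid-depth of clay below the ground surface: z = 2.3 + 7.7/2 = 6.15 m.
Total vertical stress at mid-clay: σ_v = 19×2.3 + 17.2×3.85 = 109.92 kPa.
Pore pressure: u = 9.81×(6.15 − 2.1) = 39.73 kPa.
Initial effective stress: σ'_0 = σ_v − u = 109.92 − 39.73 = 70.19 kPa.
Stress increase at mid-clay by the 2:1 spreading method:
Δσ = qBL/((B+z)(L+z)) = 299×5.7×5.7/((5.7+6.15)(5.7+6.15)) = 69.181 kPa
Final effective stress: σ'_f = 70.19 + 69.181 = 139.37 kPa.
σ'_f = 139.37 > σ'_p = 123 kPa, so the stress path crosses the preconsolidation pressure — recompression up to σ'_p, then virgin compression beyond:
S_c = H/(1+e₀)·[C_r·log₁₀(σ'_p/σ'_0) + C_c·log₁₀(σ'_f/σ'_p)]
    = 7.7/1.66 × [0.082×log₁₀(123/70.19) + 0.26×log₁₀(139.37/123)]
    = 4.6386 × [0.019978 + 0.014109] = 0.1581 m

S_c ≈ 158 mm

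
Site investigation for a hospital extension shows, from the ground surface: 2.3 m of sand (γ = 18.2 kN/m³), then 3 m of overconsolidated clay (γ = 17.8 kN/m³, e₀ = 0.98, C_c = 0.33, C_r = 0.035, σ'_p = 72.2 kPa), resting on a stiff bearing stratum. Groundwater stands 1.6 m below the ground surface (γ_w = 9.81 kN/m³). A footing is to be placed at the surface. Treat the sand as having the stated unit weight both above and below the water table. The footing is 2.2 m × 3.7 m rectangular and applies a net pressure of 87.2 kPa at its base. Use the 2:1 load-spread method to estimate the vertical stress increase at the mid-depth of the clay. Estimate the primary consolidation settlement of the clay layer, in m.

S_c ≈ 0.00667 m

Mid-depth of clay below the ground surface: z = 2.3 + 3/2 = 3.8 m.
Total vertical stress at mid-clay: σ_v = 18.2×2.3 + 17.8×1.5 = 68.56 kPa.
Pore pressure: u = 9.81×(3.8 − 1.6) = 21.582 kPa.
Initial effective stress: σ'_0 = σ_v − u = 68.56 − 21.582 = 46.978 kPa.
Stress increase at mid-clay by the 2:1 spreading method:
Δσ = qBL/((B+z)(L+z)) = 87.2×2.2×3.7/((2.2+3.8)(3.7+3.8)) = 15.774 kPa
Final effective stress: σ'_f = 46.978 + 15.774 = 62.752 kPa.
σ'_f = 62.752 ≤ σ'_p = 72.2 kPa, so the clay remains overconsolidated and only the recompression index applies:
S_c = C_r·H/(1+e₀)·log₁₀(σ'_f/σ'_0) = 0.035×3/1.98×log₁₀(62.752/46.978)
    = 0.053032 × 0.12573 = 0.006668 m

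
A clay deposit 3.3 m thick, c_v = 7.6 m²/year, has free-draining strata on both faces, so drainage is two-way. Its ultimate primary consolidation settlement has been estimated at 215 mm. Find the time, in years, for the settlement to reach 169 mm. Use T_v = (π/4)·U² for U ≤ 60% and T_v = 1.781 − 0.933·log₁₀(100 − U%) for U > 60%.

t ≈ 0.193 years

Drainage path length: H_d = H/2 = 1.65 m (double drainage).
U = S(t)/S_ult = 169/215 = 0.786.
U > 60%: T_v = 1.781 − 0.933·log₁₀(100 − 78.605) = 0.53981.
t = T_v·H_d²/c_v = 0.53981×1.65²/7.6 = 0.1934 years.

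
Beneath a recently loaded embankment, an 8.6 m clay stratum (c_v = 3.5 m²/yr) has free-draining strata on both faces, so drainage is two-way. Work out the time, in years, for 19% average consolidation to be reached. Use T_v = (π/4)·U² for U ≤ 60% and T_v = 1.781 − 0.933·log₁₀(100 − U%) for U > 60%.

t ≈ 0.15 years

Drainage path length: H_d = H/2 = 4.3 m (double drainage).
U ≤ 60%: T_v = (π/4)·U² = (π/4)×0.19² = 0.028353.
t = T_v·H_d²/c_v = 0.028353×4.3²/3.5 = 0.1498 years.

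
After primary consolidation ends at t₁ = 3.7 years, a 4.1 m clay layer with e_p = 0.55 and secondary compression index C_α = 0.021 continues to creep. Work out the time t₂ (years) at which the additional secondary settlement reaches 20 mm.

t₂ ≈ 8.48 years

S_s = C_α·H/(1+e_p)·log₁₀(t₂/t₁) ⇒ log₁₀(t₂/t₁) = S_s·(1+e_p)/(C_α·H).
log₁₀(t₂/t₁) = 0.02 × (1+0.55) / (0.021×4.1) = 0.36
t₂ = t₁ × 10^0.36 = 3.7 × 2.291 = 8.477 years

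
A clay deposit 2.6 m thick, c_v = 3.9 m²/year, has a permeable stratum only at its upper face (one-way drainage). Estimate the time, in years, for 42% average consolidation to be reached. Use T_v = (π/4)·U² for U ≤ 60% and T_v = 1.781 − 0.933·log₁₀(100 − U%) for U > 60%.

t ≈ 0.24 years

Drainage path length: H_d = H = 2.6 m (single drainage).
U ≤ 60%: T_v = (π/4)·U² = (π/4)×0.42² = 0.13854.
t = T_v·H_d²/c_v = 0.13854×2.6²/3.9 = 0.2401 years.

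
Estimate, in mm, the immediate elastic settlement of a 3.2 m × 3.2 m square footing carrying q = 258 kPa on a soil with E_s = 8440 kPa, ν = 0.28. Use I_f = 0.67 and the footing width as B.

Immediate (elastic) settlement: S_e = q·B·(1−ν²)/E_s · I_f.
S_e = 258 × 3.2 × (1 − 0.28²) / 8440 × 0.67
    = 258 × 3.2 × 0.9216 / 8440 × 0.67
    = 0.0604 m = 60.4 mm

S_e ≈ 60.4 mm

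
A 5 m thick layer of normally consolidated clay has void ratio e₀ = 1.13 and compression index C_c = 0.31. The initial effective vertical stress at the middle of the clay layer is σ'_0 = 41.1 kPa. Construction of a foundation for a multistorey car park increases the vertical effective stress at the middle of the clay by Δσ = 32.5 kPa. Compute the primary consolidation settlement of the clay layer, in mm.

S_c ≈ 184 mm

Final effective stress: σ'_f = σ'_0 + Δσ = 41.1 + 32.5 = 73.6 kPa.
Normally consolidated clay, so the full stress increment lies on the virgin compression line:
S_c = C_c·H/(1+e₀)·log₁₀(σ'_f/σ'_0) = 0.31×5/(1+1.13)×log₁₀(73.6/41.1)
    = 0.7277 × 0.25304 = 0.1841 m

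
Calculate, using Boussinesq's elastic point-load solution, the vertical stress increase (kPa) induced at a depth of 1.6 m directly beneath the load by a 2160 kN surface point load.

Δσ_z ≈ 403 kPa

Boussinesq vertical stress below a point load on an elastic half-space:
Δσ_z = 3P/(2πz²) · [1 + (r/z)²]^(−5/2)
r/z = 0/1.6 = 0; [1+(r/z)²]^(−5/2) = 1.
Δσ_z = 3×2160/(2π×1.6²) × 1 = 402.86 × 1 = 402.9 kPa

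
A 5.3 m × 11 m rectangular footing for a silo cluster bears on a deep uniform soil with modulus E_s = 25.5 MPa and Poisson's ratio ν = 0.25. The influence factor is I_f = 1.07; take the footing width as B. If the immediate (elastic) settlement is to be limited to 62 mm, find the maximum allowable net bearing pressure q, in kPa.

q ≈ 297 kPa

E_s = 25.5 MPa = 25500 kPa.
S_e = q·B·(1−ν²)/E_s · I_f  ⇒  q = S_e·E_s / (B·(1−ν²)·I_f).
q = 0.062 × 25500 / (5.3 × 0.9375 × 1.07) = 297.4 kPa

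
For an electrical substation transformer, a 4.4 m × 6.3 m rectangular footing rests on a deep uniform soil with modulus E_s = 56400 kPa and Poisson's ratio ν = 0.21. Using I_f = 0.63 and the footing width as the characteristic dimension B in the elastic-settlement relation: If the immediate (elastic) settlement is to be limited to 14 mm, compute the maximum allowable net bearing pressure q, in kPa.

S_e = q·B·(1−ν²)/E_s · I_f  ⇒  q = S_e·E_s / (B·(1−ν²)·I_f).
q = 0.014 × 56400 / (4.4 × 0.9559 × 0.63) = 298 kPa

q ≈ 298 kPa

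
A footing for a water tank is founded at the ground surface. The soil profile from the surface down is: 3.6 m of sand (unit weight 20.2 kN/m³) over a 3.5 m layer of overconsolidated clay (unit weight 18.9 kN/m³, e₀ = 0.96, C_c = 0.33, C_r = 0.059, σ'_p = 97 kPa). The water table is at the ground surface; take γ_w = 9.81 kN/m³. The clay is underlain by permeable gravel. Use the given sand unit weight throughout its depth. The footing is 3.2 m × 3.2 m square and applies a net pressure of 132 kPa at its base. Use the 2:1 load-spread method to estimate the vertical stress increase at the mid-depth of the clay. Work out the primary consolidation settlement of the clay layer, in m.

Mid-depth of clay below the ground surface: z = 3.6 + 3.5/2 = 5.35 m.
Total vertical stress at mid-clay: σ_v = 20.2×3.6 + 18.9×1.75 = 105.79 kPa.
Pore pressure: u = 9.81×(5.35 − 0) = 52.483 kPa.
Initial effective stress: σ'_0 = σ_v − u = 105.79 − 52.483 = 53.307 kPa.
Stress increase at mid-clay by the 2:1 spreading method:
Δσ = qBL/((B+z)(L+z)) = 132×3.2×3.2/((3.2+5.35)(3.2+5.35)) = 18.49 kPa
Final effective stress: σ'_f = 53.307 + 18.49 = 71.797 kPa.
σ'_f = 71.797 ≤ σ'_p = 97 kPa, so the clay remains overconsolidated and only the recompression index applies:
S_c = C_r·H/(1+e₀)·log₁₀(σ'_f/σ'_0) = 0.059×3.5/1.96×log₁₀(71.797/53.307)
    = 0.10536 × 0.12932 = 0.01362 m

S_c ≈ 0.0136 m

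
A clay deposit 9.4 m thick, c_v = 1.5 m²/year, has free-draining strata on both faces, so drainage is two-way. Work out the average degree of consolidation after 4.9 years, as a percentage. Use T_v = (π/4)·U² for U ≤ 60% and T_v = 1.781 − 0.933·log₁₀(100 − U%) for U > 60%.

U ≈ 64.3 %

Drainage path length: H_d = H/2 = 4.7 m (double drainage).
T_v = c_v·t/H_d² = 1.5×4.9/4.7² = 0.33273.
T_v = 0.33273 corresponds to the U > 60% branch:
U = 1 − 10^((1.781 − T_v)/0.933)/100 = 0.6433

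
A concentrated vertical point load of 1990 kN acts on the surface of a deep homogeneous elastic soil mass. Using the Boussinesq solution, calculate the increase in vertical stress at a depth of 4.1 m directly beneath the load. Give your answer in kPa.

Δσ_z ≈ 56.5 kPa

Boussinesq vertical stress below a point load on an elastic half-space:
Δσ_z = 3P/(2πz²) · [1 + (r/z)²]^(−5/2)
r/z = 0/4.1 = 0; [1+(r/z)²]^(−5/2) = 1.
Δσ_z = 3×1990/(2π×4.1²) × 1 = 56.523 × 1 = 56.52 kPa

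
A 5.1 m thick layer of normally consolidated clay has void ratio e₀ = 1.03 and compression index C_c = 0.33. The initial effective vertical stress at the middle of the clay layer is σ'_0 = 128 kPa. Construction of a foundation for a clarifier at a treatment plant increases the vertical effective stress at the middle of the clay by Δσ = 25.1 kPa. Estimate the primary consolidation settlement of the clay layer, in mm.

Final effective stress: σ'_f = σ'_0 + Δσ = 128 + 25.1 = 153.1 kPa.
Normally consolidated clay, so the full stress increment lies on the virgin compression line:
S_c = C_c·H/(1+e₀)·log₁₀(σ'_f/σ'_0) = 0.33×5.1/(1+1.03)×log₁₀(153.1/128)
    = 0.82906 × 0.077765 = 0.06447 m

S_c ≈ 64.5 mm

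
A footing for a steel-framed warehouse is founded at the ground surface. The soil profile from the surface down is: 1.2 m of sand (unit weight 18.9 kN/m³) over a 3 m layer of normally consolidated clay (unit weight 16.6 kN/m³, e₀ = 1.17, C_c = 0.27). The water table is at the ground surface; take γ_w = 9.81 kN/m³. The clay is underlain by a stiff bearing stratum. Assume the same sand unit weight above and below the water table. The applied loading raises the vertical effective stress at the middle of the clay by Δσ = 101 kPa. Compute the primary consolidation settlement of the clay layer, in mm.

Mid-depth of clay below the ground surface: z = 1.2 + 3/2 = 2.7 m.
Total vertical stress at mid-clay: σ_v = 18.9×1.2 + 16.6×1.5 = 47.58 kPa.
Pore pressure: u = 9.81×(2.7 − 0) = 26.487 kPa.
Initial effective stress: σ'_0 = σ_v − u = 47.58 − 26.487 = 21.093 kPa.
Final effective stress: σ'_f = σ'_0 + Δσ = 21.093 + 101 = 122.09 kPa.
Normally consolidated clay, so the full stress increment lies on the virgin compression line:
S_c = C_c·H/(1+e₀)·log₁₀(σ'_f/σ'_0) = 0.27×3/(1+1.17)×log₁₀(122.09/21.093)
    = 0.37327 × 0.76254 = 0.2846 m

S_c ≈ 285 mm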